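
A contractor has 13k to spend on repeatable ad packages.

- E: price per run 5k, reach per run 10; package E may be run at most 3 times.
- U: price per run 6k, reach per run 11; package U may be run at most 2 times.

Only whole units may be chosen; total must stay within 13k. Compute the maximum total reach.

22

1×E and 1×U: price 11 ≤ 13, reach 1·10 + 1·11 = 21.
2×U: price 12 ≤ 13, reach 2·11 = 22.
Best is 22.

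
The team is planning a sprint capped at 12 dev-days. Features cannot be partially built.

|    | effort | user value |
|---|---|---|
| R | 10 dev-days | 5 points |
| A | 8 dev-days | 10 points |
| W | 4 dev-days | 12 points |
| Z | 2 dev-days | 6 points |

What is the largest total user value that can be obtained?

Allowing fractional choices, the relaxed optimum would be about 25.5, but features are indivisible.
A + W: effort 8 + 4 = 12 ≤ 12, user value 10 + 12 = 22.
W + Z: effort 4 + 2 = 6 ≤ 12, user value 12 + 6 = 18.
A + Z: effort 8 + 2 = 10 ≤ 12, user value 10 + 6 = 16.
Best is A and W with total user value 22.

22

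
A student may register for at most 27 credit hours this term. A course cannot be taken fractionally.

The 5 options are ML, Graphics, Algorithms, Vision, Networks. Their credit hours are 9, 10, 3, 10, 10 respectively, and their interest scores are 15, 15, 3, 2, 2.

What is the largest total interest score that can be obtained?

33

Take ML, Graphics, and Algorithms: credit hours 9 + 10 + 3 = 22 ≤ 27, interest score 15 + 15 + 3 = 33.
No other feasible combination does better.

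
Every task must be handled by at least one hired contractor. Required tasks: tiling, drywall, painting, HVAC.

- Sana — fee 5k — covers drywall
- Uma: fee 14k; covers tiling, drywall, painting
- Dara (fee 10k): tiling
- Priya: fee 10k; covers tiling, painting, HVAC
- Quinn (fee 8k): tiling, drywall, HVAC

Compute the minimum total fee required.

15

The greedy cost-per-new-task heuristic would pick Quinn and Priya for 18, but a cheaper cover exists.
Choose Sana and Priya: together they cover tiling, drywall, painting, HVAC — every task.
Total fee: 5 + 10 = 15.
No cover costs less than 15.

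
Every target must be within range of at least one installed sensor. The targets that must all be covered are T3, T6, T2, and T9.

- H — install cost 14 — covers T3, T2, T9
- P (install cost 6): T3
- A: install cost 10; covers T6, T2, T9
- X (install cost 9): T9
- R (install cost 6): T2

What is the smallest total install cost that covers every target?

Choose P and A: together they cover T3, T6, T2, T9 — every target.
Total install cost: 6 + 10 = 16.
No cover costs less than 16.

16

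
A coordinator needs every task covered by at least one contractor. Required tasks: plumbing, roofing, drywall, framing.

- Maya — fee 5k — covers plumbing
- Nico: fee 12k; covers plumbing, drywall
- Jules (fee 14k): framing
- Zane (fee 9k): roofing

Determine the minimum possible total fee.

The greedy cost-per-new-task heuristic would pick Maya, Zane, Nico, and Jules for 40, but a cheaper cover exists.
Choose Nico, Jules, and Zane: together they cover plumbing, roofing, drywall, framing — every task.
Total fee: 12 + 14 + 9 = 35.
No cover costs less than 35.

35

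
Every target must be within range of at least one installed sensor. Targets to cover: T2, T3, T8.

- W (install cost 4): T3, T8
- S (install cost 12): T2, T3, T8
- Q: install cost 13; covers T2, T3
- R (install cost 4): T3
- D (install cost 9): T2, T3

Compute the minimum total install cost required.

12

The greedy cost-per-new-target heuristic would pick W and D for 13, but a cheaper cover exists.
S alone covers T2, T3, T8 — every target.
Total install cost: 12.
No cover costs less than 12.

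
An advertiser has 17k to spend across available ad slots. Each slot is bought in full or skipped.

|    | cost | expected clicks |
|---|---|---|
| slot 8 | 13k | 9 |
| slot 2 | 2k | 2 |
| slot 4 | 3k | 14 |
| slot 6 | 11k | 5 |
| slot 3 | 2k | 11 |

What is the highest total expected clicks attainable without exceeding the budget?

30

Allowing fractional choices, the relaxed optimum would be about 33.9, but ad slots are indivisible.
slot 4 + slot 6 + slot 3: cost 3 + 11 + 2 = 16 ≤ 17, expected clicks 14 + 5 + 11 = 30.
slot 4 + slot 3: cost 3 + 2 = 5 ≤ 17, expected clicks 14 + 11 = 25.
slot 2 + slot 4 + slot 3: cost 2 + 3 + 2 = 7 ≤ 17, expected clicks 2 + 14 + 11 = 27.
Best is slot 4, slot 6, and slot 3 with total expected clicks 30.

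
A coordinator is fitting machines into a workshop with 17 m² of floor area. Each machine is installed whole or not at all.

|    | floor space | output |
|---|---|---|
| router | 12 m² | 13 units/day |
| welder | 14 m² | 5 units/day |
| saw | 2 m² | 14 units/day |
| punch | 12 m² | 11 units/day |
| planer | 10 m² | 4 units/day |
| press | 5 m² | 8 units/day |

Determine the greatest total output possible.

27

Treat it as a binary knapsack problem.
saw + punch: floor space 2 + 12 = 14 ≤ 17, output 14 + 11 = 25.
saw + planer + press: floor space 2 + 10 + 5 = 17 ≤ 17, output 14 + 4 + 8 = 26.
router + saw: floor space 12 + 2 = 14 ≤ 17, output 13 + 14 = 27.
Best is router and saw with total output 27.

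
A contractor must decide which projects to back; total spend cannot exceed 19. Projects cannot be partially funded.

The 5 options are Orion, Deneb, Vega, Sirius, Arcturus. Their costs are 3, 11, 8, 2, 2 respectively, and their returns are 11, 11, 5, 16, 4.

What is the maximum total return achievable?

Allowing fractional choices, the relaxed optimum would be about 42.6, but projects are indivisible.
Orion + Deneb + Sirius + Arcturus: cost 3 + 11 + 2 + 2 = 18 ≤ 19, return 11 + 11 + 16 + 4 = 42.
Orion + Deneb + Sirius: cost 3 + 11 + 2 = 16 ≤ 19, return 11 + 11 + 16 = 38.
Orion + Vega + Sirius + Arcturus: cost 3 + 8 + 2 + 2 = 15 ≤ 19, return 11 + 5 + 16 + 4 = 36.
Best is Orion, Deneb, Sirius, and Arcturus with total return 42.

42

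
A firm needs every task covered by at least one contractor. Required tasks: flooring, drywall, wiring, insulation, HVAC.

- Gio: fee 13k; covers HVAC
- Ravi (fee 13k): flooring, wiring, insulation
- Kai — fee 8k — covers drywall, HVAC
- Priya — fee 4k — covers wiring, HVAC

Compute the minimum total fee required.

The greedy cost-per-new-task heuristic would pick Priya, Ravi, and Kai for 25, but a cheaper cover exists.
Choose Ravi and Kai: together they cover flooring, drywall, wiring, insulation, HVAC — every task.
Total fee: 13 + 8 = 21.
No cover costs less than 21.

21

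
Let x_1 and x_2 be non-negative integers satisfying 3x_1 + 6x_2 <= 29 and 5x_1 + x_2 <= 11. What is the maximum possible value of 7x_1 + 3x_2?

(x_1,x_2)=(1,4): 3·1+6·4=27≤29, 5·1+1·4=9≤11, objective 19.
(x_1,x_2)=(1,3): 3·1+6·3=21≤29, 5·1+1·3=8≤11, objective 16.
(x_1,x_2)=(0,4): 3·0+6·4=24≤29, 5·0+1·4=4≤11, objective 12.
Maximum is 19 at (x_1,x_2)=(1,4).

19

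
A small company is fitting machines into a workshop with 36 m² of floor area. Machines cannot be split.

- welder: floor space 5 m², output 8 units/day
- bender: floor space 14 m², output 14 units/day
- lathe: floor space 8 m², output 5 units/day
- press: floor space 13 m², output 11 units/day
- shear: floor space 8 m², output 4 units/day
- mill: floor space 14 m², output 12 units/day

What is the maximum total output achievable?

welder + bender + mill: floor space 5 + 14 + 14 = 33 ≤ 36, output 8 + 14 + 12 = 34.
welder + bender + press: floor space 5 + 14 + 13 = 32 ≤ 36, output 8 + 14 + 11 = 33.
Best is welder, bender, and mill with total output 34.

34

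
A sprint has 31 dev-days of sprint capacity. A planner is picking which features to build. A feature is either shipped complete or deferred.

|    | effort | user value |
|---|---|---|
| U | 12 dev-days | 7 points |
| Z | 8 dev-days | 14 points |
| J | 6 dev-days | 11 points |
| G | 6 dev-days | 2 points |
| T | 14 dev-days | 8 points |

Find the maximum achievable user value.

This is an integer program with binary decision variables.
Take Z, J, and T: effort 8 + 6 + 14 = 28 ≤ 31, user value 14 + 11 + 8 = 33.
No other feasible combination does better.

33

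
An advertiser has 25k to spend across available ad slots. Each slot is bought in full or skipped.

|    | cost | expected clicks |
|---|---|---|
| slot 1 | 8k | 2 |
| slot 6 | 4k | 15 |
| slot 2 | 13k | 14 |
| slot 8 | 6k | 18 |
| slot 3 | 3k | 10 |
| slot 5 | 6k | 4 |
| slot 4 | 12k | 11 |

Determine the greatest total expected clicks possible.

slot 6 + slot 8 + slot 3 + slot 5: cost 4 + 6 + 3 + 6 = 19 ≤ 25, expected clicks 15 + 18 + 10 + 4 = 47.
slot 6 + slot 8 + slot 3 + slot 4: cost 4 + 6 + 3 + 12 = 25 ≤ 25, expected clicks 15 + 18 + 10 + 11 = 54.
Best is slot 6, slot 8, slot 3, and slot 4 with total expected clicks 54.

54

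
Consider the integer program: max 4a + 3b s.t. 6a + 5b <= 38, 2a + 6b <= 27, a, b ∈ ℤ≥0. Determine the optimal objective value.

24

(a,b)=(6,0): 6·6+5·0=36≤38, 2·6+6·0=12≤27, objective 24.
(a,b)=(5,1): 6·5+5·1=35≤38, 2·5+6·1=16≤27, objective 23.
Maximum is 24 at (a,b)=(6,0).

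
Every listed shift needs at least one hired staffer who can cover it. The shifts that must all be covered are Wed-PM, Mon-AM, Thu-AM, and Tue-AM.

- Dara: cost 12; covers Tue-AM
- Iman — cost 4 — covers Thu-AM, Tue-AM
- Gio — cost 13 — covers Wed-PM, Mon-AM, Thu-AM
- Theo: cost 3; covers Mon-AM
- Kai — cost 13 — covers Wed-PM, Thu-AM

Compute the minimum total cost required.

17

Choose Iman and Gio: together they cover Wed-PM, Mon-AM, Thu-AM, Tue-AM — every shift.
Total cost: 4 + 13 = 17.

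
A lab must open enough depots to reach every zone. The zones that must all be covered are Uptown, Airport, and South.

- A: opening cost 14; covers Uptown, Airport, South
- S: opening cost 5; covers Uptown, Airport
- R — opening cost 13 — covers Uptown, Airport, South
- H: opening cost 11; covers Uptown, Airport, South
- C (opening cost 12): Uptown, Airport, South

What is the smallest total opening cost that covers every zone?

11

This is an integer covering problem.
The greedy cost-per-new-zone heuristic would pick S and H for 16, but a cheaper cover exists.
H alone covers Uptown, Airport, South — every zone.
Total opening cost: 11.
No cover costs less than 11.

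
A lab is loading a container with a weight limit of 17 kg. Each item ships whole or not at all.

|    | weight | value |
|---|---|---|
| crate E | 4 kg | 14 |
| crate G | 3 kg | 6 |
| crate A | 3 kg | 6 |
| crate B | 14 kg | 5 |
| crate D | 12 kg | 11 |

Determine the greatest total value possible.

Take crate E, crate G, and crate A: weight 4 + 3 + 3 = 10 ≤ 17, value 14 + 6 + 6 = 26.
No other feasible combination does better.

26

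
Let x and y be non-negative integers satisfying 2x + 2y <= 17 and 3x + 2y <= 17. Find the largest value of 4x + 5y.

40

Relaxing integrality, the LP optimum is 42.50 at (x,y) = (0, 8.5), which is not an integer point.
(x,y)=(0,8) is feasible, giving 40.
(x,y)=(1,7) is feasible, giving 39.
(x,y)=(0,7) is feasible, giving 35.
No feasible integer point exceeds 40.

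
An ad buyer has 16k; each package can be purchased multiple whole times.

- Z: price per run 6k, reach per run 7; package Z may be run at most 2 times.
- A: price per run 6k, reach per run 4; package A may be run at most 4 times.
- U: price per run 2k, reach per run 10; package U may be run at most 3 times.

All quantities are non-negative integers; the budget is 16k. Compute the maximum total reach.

U has the best ratio (10/2); taking only U gives at most 3×10 = 30 (stopped by the supply cap of 3).
Mixing does better — 1×Z and 3×U: price 12 ≤ 16, reach 1·7 + 3·10 = 37.

37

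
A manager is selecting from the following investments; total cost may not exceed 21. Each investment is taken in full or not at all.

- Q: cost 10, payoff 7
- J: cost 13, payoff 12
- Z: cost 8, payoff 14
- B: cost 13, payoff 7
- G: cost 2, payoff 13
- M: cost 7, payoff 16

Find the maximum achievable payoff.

Allowing fractional choices, the relaxed optimum would be about 46.7, but investments are indivisible.
Z + G + M: cost 8 + 2 + 7 = 17 ≤ 21, payoff 14 + 13 + 16 = 43.
Q + G + M: cost 10 + 2 + 7 = 19 ≤ 21, payoff 7 + 13 + 16 = 36.
Q + Z + G: cost 10 + 8 + 2 = 20 ≤ 21, payoff 7 + 14 + 13 = 34.
Best is Z, G, and M with total payoff 43.

43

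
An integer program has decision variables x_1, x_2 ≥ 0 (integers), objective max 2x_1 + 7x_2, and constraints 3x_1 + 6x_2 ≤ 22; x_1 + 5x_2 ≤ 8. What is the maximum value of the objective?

(x_1,x_2)=(7,0): 3·7+6·0=21≤22, 1·7+5·0=7≤8, objective 14.
(x_1,x_2)=(6,0): 3·6+6·0=18≤22, 1·6+5·0=6≤8, objective 12.
(x_1,x_2)=(5,0): 3·5+6·0=15≤22, 1·5+5·0=5≤8, objective 10.
No feasible integer point exceeds 14.

14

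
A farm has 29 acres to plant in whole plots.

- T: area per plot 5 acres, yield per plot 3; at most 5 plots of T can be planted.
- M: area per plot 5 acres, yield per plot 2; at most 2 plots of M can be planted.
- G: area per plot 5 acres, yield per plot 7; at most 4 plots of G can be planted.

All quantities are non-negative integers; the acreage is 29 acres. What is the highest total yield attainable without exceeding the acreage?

G has the best ratio (7/5); taking only G gives at most 4×7 = 28 (stopped by the supply cap of 4).
Mixing does better — 1×T and 4×G: area 25 ≤ 29, yield 1·3 + 4·7 = 31.

31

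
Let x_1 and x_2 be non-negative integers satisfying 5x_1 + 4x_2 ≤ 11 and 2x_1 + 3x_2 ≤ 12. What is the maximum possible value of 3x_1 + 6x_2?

The continuous relaxation peaks at (0, 2.75) with value 16.50; rounding to a feasible lattice point costs some objective.
(x_1,x_2)=(0,2) is feasible, giving 12.
(x_1,x_2)=(1,1) is feasible, giving 9.
(x_1,x_2)=(0,1) is feasible, giving 6.
The best lattice point is (0,2), giving 12.

12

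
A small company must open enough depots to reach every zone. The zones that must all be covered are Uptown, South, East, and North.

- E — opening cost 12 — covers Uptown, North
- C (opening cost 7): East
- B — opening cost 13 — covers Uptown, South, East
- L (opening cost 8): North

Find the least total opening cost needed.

21

Choose B and L: together they cover Uptown, South, East, North — every zone.
Total opening cost: 13 + 8 = 21.
No cover costs less than 21.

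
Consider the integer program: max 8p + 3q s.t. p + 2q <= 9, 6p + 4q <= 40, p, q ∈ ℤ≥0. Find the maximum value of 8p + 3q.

The continuous relaxation peaks at (6.67, 0) with value 53.33; rounding to a feasible lattice point costs some objective.
(p,q)=(6,1): 1·6+2·1=8≤9, 6·6+4·1=40≤40, objective 51.
(p,q)=(6,0): 1·6+2·0=6≤9, 6·6+4·0=36≤40, objective 48.
No feasible integer point exceeds 51.

51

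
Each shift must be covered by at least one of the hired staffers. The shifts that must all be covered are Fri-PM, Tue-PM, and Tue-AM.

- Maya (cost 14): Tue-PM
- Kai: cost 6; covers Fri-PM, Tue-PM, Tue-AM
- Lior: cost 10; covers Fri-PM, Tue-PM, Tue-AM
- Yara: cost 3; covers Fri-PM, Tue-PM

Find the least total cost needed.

This is an integer covering problem.
Kai alone covers Fri-PM, Tue-PM, Tue-AM — every shift.
Total cost: 6.

6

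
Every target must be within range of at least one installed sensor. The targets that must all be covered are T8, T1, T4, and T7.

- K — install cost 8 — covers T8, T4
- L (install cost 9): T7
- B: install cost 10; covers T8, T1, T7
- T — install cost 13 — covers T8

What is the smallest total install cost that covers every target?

This is a weighted set-cover instance.
Choose K and B: together they cover T8, T1, T4, T7 — every target.
Total install cost: 8 + 10 = 18.
No cover costs less than 18.

18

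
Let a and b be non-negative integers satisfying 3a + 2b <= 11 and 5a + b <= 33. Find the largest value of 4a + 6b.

The continuous relaxation peaks at (0, 5.5) with value 33.00; rounding to a feasible lattice point costs some objective.
(a,b)=(0,5): 3·0+2·5=10≤11, 5·0+1·5=5≤33, objective 30.
(a,b)=(1,4): 3·1+2·4=11≤11, 5·1+1·4=9≤33, objective 28.
(a,b)=(0,4): 3·0+2·4=8≤11, 5·0+1·4=4≤33, objective 24.
The best lattice point is (0,5), giving 30.

30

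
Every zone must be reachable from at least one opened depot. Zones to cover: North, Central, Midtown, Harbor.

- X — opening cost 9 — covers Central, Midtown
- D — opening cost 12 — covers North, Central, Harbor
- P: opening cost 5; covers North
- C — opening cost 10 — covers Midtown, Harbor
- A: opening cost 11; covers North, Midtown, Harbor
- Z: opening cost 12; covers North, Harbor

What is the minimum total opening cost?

Choose X and A: together they cover North, Central, Midtown, Harbor — every zone.
Total opening cost: 9 + 11 = 20.
No cover costs less than 20.

20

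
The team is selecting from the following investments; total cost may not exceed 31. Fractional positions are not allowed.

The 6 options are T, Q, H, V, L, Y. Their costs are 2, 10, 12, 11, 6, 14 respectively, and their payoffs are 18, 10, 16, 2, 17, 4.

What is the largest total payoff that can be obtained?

61

Allowing fractional choices, the relaxed optimum would be about 61.3, but investments are indivisible.
T + Q + H + L: cost 2 + 10 + 12 + 6 = 30 ≤ 31, payoff 18 + 10 + 16 + 17 = 61.
T + H + V + L: cost 2 + 12 + 11 + 6 = 31 ≤ 31, payoff 18 + 16 + 2 + 17 = 53.
Best is T, Q, H, and L with total payoff 61.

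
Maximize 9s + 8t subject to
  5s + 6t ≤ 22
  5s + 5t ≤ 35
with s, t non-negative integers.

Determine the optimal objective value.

36

(s,t)=(4,0): 5·4+6·0=20≤22, 5·4+5·0=20≤35, objective 36.
(s,t)=(3,1): 5·3+6·1=21≤22, 5·3+5·1=20≤35, objective 35.
No feasible integer point exceeds 36.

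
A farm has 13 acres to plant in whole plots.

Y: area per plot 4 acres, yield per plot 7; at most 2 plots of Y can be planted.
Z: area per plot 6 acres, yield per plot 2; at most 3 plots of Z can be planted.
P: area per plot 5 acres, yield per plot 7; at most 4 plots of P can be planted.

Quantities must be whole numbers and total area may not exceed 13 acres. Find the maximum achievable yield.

21

This is a bounded integer knapsack.
Y has the best ratio (7/4); taking only Y gives at most 2×7 = 14 (stopped by the supply cap of 2).
Mixing does better — 2×Y and 1×P: area 13 ≤ 13, yield 2·7 + 1·7 = 21.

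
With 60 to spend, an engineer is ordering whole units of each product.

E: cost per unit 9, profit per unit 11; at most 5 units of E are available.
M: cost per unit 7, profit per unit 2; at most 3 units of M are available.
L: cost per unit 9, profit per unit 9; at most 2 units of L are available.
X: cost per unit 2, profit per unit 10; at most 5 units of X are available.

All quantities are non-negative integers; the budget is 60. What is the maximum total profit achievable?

X has the best ratio (10/2); taking only X gives at most 5×10 = 50 (stopped by the supply cap of 5).
Mixing does better — 5×E and 5×X: cost 55 ≤ 60, profit 5·11 + 5·10 = 105.

105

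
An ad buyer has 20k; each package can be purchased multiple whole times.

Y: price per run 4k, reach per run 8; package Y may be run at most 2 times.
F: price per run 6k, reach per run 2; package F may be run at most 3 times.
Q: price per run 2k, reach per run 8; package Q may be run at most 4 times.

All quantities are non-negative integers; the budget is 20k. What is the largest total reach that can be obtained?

48

This is a bounded integer knapsack.
2×Y and 4×Q: price 16 ≤ 20, reach 2·8 + 4·8 = 48.
1×Y, 1×F, and 4×Q: price 18 ≤ 20, reach 1·8 + 1·2 + 4·8 = 42.
Best is 48.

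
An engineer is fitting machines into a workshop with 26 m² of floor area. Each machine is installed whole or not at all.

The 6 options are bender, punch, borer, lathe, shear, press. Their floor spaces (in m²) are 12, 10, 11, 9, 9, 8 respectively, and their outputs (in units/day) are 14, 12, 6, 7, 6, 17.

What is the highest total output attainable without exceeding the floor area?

Allowing fractional choices, the relaxed optimum would be about 38.3, but machines are indivisible.
punch + press: floor space 10 + 8 = 18 ≤ 26, output 12 + 17 = 29.
bender + press: floor space 12 + 8 = 20 ≤ 26, output 14 + 17 = 31.
lathe + shear + press: floor space 9 + 9 + 8 = 26 ≤ 26, output 7 + 6 + 17 = 30.
Best is bender and press with total output 31.

31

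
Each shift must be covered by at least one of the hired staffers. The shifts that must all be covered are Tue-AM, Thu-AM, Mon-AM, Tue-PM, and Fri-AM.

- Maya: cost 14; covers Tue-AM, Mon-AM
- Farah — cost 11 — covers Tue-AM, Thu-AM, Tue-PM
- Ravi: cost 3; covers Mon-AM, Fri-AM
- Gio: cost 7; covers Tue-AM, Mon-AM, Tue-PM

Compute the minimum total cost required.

This is an integer covering problem.
The greedy cost-per-new-shift heuristic would pick Ravi, Gio, and Farah for 21, but a cheaper cover exists.
Choose Farah and Ravi: together they cover Tue-AM, Thu-AM, Mon-AM, Tue-PM, Fri-AM — every shift.
Total cost: 11 + 3 = 14.
No cover costs less than 14.

14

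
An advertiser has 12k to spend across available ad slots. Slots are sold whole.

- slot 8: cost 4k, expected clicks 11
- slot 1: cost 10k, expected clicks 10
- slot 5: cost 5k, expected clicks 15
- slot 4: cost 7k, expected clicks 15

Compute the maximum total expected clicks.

30

This is a 0-1 knapsack instance.
Allowing fractional choices, the relaxed optimum would be about 32.4, but ad slots are indivisible.
slot 8 + slot 5: cost 4 + 5 = 9 ≤ 12, expected clicks 11 + 15 = 26.
slot 5 + slot 4: cost 5 + 7 = 12 ≤ 12, expected clicks 15 + 15 = 30.
slot 8 + slot 4: cost 4 + 7 = 11 ≤ 12, expected clicks 11 + 15 = 26.
Best is slot 5 and slot 4 with total expected clicks 30.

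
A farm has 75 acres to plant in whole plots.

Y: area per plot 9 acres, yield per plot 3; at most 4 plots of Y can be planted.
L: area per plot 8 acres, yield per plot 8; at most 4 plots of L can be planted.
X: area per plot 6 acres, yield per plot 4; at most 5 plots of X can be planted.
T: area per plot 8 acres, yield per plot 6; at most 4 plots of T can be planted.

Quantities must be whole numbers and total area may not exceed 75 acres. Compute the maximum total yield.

4×L, 3×X, and 3×T: area 74 ≤ 75, yield 4·8 + 3·4 + 3·6 = 62.
3×L, 3×X, and 4×T: area 74 ≤ 75, yield 3·8 + 3·4 + 4·6 = 60.
Best is 62.

62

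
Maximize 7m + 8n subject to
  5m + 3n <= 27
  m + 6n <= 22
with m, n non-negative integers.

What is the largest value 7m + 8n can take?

(m,n)=(3,3): 5·3+3·3=24≤27, 1·3+6·3=21≤22, objective 45.
(m,n)=(4,2): 5·4+3·2=26≤27, 1·4+6·2=16≤22, objective 44.
(m,n)=(2,3): 5·2+3·3=19≤27, 1·2+6·3=20≤22, objective 38.
Maximum is 45 at (m,n)=(3,3).

45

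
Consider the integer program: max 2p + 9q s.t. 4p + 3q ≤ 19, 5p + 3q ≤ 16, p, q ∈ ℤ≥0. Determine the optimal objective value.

Relaxing integrality, the LP optimum is 48.00 at (p,q) = (0, 5.33), which is not an integer point.
(p,q)=(0,5): 4·0+3·5=15≤19, 5·0+3·5=15≤16, objective 45.
(p,q)=(0,4): 4·0+3·4=12≤19, 5·0+3·4=12≤16, objective 36.
Maximum is 45 at (p,q)=(0,5).

45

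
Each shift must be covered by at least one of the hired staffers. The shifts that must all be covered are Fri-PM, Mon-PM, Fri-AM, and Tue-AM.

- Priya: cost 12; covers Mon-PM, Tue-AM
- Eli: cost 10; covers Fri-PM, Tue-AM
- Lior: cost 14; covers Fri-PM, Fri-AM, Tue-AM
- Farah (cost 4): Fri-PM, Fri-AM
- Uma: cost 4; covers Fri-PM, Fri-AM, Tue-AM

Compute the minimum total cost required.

Choose Priya and Farah: together they cover Fri-PM, Mon-PM, Fri-AM, Tue-AM — every shift.
Total cost: 12 + 4 = 16.
No cover costs less than 16.

16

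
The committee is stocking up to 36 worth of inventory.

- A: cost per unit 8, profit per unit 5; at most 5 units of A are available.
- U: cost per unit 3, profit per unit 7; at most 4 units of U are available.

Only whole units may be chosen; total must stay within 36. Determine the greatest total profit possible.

3×A and 4×U: cost 36 ≤ 36, profit 3·5 + 4·7 = 43.
2×A and 4×U: cost 28 ≤ 36, profit 2·5 + 4·7 = 38.
Best is 43.

43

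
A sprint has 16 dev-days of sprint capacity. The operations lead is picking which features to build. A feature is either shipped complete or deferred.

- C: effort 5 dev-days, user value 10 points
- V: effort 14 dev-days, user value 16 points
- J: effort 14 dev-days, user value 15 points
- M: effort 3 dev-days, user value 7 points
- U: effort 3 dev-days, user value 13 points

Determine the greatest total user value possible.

Take C, M, and U: effort 5 + 3 + 3 = 11 ≤ 16, user value 10 + 7 + 13 = 30.
No other feasible combination does better.

30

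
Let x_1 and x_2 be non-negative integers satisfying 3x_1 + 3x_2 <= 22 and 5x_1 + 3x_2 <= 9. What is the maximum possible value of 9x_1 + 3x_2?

(x_1,x_2)=(1,1): 3·1+3·1=6≤22, 5·1+3·1=8≤9, objective 12.
(x_1,x_2)=(1,0): 3·1+3·0=3≤22, 5·1+3·0=5≤9, objective 9.
(x_1,x_2)=(0,2): 3·0+3·2=6≤22, 5·0+3·2=6≤9, objective 6.
(x_1,x_2)=(0,1): 3·0+3·1=3≤22, 5·0+3·1=3≤9, objective 3.
No feasible integer point exceeds 12.

12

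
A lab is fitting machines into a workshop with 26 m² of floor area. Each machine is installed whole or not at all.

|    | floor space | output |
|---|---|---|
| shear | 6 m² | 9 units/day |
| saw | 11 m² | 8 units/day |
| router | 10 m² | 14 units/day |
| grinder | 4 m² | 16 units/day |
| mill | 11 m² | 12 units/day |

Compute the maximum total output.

42

router + grinder + mill: floor space 10 + 4 + 11 = 25 ≤ 26, output 14 + 16 + 12 = 42.
shear + router + grinder: floor space 6 + 10 + 4 = 20 ≤ 26, output 9 + 14 + 16 = 39.
Best is router, grinder, and mill with total output 42.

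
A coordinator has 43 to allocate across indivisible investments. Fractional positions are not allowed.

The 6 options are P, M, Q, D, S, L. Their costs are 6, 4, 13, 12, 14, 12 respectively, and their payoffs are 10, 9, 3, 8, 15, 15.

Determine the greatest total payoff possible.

This is a 0-1 knapsack instance.
Allowing fractional choices, the relaxed optimum would be about 53.7, but investments are indivisible.
P + M + S + L: cost 6 + 4 + 14 + 12 = 36 ≤ 43, payoff 10 + 9 + 15 + 15 = 49.
P + M + D + L: cost 6 + 4 + 12 + 12 = 34 ≤ 43, payoff 10 + 9 + 8 + 15 = 42.
M + D + S + L: cost 4 + 12 + 14 + 12 = 42 ≤ 43, payoff 9 + 8 + 15 + 15 = 47.
Best is P, M, S, and L with total payoff 49.

49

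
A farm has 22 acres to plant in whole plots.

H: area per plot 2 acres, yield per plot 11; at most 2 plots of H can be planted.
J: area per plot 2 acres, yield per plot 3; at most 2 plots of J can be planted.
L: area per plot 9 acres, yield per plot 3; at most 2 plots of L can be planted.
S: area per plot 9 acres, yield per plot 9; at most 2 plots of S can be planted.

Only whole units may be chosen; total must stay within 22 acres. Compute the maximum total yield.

40

This is a bounded integer knapsack.
Take 2×H and 2×S: area 22 ≤ 22, yield 2·11 + 2·9 = 40.
H has the best ratio (11/2) and is taken to its limit of 2; remaining capacity is filled optimally with the others.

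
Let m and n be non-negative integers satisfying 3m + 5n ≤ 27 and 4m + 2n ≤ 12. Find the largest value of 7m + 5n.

The continuous relaxation peaks at (0.429, 5.14) with value 28.71; rounding to a feasible lattice point costs some objective.
(m,n)=(1,4): 3·1+5·4=23≤27, 4·1+2·4=12≤12, objective 27.
(m,n)=(0,5): 3·0+5·5=25≤27, 4·0+2·5=10≤12, objective 25.
(m,n)=(1,3): 3·1+5·3=18≤27, 4·1+2·3=10≤12, objective 22.
Maximum is 27 at (m,n)=(1,4).

27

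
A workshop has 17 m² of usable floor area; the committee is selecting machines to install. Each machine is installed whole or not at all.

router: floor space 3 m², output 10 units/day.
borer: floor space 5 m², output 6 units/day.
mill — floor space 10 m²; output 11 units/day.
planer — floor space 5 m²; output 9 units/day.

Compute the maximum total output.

Allowing fractional choices, the relaxed optimum would be about 29.4, but machines are indivisible.
router + borer + planer: floor space 3 + 5 + 5 = 13 ≤ 17, output 10 + 6 + 9 = 25.
router + mill: floor space 3 + 10 = 13 ≤ 17, output 10 + 11 = 21.
mill + planer: floor space 10 + 5 = 15 ≤ 17, output 11 + 9 = 20.
Best is router, borer, and planer with total output 25.

25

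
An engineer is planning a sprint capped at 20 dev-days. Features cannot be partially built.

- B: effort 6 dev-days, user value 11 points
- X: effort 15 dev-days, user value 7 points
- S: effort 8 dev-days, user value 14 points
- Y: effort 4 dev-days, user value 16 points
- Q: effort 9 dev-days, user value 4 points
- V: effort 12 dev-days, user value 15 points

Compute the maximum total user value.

41

This is an integer program with binary decision variables.
B + S + Y: effort 6 + 8 + 4 = 18 ≤ 20, user value 11 + 14 + 16 = 41.
Y + V: effort 4 + 12 = 16 ≤ 20, user value 16 + 15 = 31.
Best is B, S, and Y with total user value 41.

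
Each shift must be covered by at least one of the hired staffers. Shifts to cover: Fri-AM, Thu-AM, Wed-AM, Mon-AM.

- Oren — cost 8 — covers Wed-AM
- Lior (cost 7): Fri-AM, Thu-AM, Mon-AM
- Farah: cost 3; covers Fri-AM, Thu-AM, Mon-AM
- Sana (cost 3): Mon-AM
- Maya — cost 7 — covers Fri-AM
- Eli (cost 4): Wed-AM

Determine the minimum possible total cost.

This is a weighted set-cover instance.
Choose Farah and Eli: together they cover Fri-AM, Thu-AM, Wed-AM, Mon-AM — every shift.
Total cost: 3 + 4 = 7.
No cover costs less than 7.

7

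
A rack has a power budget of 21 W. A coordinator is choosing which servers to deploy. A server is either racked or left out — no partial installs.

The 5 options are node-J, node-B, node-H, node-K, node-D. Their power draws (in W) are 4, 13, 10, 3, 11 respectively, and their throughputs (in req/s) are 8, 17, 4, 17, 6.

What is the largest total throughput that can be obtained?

Allowing fractional choices, the relaxed optimum would be about 42.5, but servers are indivisible.
node-J + node-B + node-K: power draw 4 + 13 + 3 = 20 ≤ 21, throughput 8 + 17 + 17 = 42.
node-B + node-K: power draw 13 + 3 = 16 ≤ 21, throughput 17 + 17 = 34.
node-J + node-K + node-D: power draw 4 + 3 + 11 = 18 ≤ 21, throughput 8 + 17 + 6 = 31.
Best is node-J, node-B, and node-K with total throughput 42.

42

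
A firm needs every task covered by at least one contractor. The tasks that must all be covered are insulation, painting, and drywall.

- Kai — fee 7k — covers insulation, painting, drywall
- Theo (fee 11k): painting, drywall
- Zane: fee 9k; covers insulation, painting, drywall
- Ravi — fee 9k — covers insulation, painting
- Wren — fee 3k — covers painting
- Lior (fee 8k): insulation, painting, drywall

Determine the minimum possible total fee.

This is an integer covering problem.
Kai alone covers insulation, painting, drywall — every task.
Total fee: 7.
No cover costs less than 7.

7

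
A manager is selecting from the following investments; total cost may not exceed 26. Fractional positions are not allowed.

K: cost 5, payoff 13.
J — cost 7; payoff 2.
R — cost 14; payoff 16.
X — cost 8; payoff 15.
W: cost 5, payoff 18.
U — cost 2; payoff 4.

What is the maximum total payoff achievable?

Take K, R, W, and U: cost 5 + 14 + 5 + 2 = 26 ≤ 26, payoff 13 + 16 + 18 + 4 = 51.
No other feasible combination does better.

51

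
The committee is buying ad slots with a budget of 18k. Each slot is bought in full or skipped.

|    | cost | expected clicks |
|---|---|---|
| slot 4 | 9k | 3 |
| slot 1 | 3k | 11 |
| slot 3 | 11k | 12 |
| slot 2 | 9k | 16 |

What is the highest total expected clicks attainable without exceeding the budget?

27

This is a 0-1 knapsack instance.
Allowing fractional choices, the relaxed optimum would be about 33.5, but ad slots are indivisible.
slot 1 + slot 3: cost 3 + 11 = 14 ≤ 18, expected clicks 11 + 12 = 23.
slot 1 + slot 2: cost 3 + 9 = 12 ≤ 18, expected clicks 11 + 16 = 27.
Best is slot 1 and slot 2 with total expected clicks 27.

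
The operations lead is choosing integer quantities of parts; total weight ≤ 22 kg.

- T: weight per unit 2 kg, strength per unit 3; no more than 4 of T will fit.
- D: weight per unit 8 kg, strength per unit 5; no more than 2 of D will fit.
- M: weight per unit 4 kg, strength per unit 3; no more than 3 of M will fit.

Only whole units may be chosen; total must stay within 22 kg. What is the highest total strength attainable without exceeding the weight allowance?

21

This is a bounded integer knapsack.
Take 4×T and 3×M: weight 20 ≤ 22, strength 4·3 + 3·3 = 21.
T has the best ratio (3/2) and is taken to its limit of 4; remaining capacity is filled optimally with the others.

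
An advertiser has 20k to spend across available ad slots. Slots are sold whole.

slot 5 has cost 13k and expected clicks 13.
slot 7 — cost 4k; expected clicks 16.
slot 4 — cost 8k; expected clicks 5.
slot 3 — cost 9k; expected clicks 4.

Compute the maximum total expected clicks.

This is a 0-1 knapsack instance.
Allowing fractional choices, the relaxed optimum would be about 30.9, but ad slots are indivisible.
slot 5 + slot 7: cost 13 + 4 = 17 ≤ 20, expected clicks 13 + 16 = 29.
slot 7 + slot 3: cost 4 + 9 = 13 ≤ 20, expected clicks 16 + 4 = 20.
slot 7 + slot 4: cost 4 + 8 = 12 ≤ 20, expected clicks 16 + 5 = 21.
Best is slot 5 and slot 7 with total expected clicks 29.

29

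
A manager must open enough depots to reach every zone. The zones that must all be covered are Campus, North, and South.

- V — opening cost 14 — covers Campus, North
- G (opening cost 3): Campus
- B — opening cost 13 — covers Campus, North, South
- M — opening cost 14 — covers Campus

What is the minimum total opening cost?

13

This is an integer covering problem.
The greedy cost-per-new-zone heuristic would pick G and B for 16, but a cheaper cover exists.
B alone covers Campus, North, South — every zone.
Total opening cost: 13.
No cover costs less than 13.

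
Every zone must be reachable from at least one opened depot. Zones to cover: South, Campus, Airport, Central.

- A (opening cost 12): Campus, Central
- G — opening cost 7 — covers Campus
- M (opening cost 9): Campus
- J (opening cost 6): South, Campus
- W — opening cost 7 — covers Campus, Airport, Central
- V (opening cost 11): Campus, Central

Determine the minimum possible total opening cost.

This is an integer covering problem.
Choose J and W: together they cover South, Campus, Airport, Central — every zone.
Total opening cost: 6 + 7 = 13.
No cover costs less than 13.

13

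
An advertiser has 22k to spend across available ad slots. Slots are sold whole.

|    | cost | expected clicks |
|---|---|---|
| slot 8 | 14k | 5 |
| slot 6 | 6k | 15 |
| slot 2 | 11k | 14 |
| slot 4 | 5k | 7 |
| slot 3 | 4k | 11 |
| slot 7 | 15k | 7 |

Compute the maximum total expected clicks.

Take slot 6, slot 2, and slot 3: cost 6 + 11 + 4 = 21 ≤ 22, expected clicks 15 + 14 + 11 = 40.
No other feasible combination does better.

40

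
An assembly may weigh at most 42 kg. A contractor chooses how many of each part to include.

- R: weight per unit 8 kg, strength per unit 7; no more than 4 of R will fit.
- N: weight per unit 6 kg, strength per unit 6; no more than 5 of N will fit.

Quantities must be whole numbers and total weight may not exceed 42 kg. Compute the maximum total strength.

N has the best ratio (6/6); taking only N gives at most 5×6 = 30 (stopped by the supply cap of 5).
Mixing does better — 3×R and 3×N: weight 42 ≤ 42, strength 3·7 + 3·6 = 39.

39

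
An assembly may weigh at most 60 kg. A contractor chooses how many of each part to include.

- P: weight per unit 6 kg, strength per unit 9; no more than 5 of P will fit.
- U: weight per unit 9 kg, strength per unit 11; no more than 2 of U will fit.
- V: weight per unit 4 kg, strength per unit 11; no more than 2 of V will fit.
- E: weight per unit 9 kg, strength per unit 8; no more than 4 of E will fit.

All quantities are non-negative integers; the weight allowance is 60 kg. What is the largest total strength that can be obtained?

89

This is a bounded integer knapsack.
V has the best ratio (11/4); taking only V gives at most 2×11 = 22 (stopped by the supply cap of 2).
Mixing does better — 5×P, 2×U, and 2×V: weight 56 ≤ 60, strength 5·9 + 2·11 + 2·11 = 89.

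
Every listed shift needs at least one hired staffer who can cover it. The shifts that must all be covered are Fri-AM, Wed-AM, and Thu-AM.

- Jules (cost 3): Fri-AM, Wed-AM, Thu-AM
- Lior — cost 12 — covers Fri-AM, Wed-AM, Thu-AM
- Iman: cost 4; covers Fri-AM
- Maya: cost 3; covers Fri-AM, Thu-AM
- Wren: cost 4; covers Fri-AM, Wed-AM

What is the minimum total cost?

3

Jules alone covers Fri-AM, Wed-AM, Thu-AM — every shift.
Total cost: 3.
No cover costs less than 3.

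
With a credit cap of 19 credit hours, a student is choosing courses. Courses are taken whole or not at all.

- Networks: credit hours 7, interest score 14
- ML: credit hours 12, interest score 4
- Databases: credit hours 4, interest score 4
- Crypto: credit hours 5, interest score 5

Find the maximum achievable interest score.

Allowing fractional choices, the relaxed optimum would be about 24.0, but courses are indivisible.
Networks + Databases + Crypto: credit hours 7 + 4 + 5 = 16 ≤ 19, interest score 14 + 4 + 5 = 23.
Networks + Crypto: credit hours 7 + 5 = 12 ≤ 19, interest score 14 + 5 = 19.
Networks + Databases: credit hours 7 + 4 = 11 ≤ 19, interest score 14 + 4 = 18.
Best is Networks, Databases, and Crypto with total interest score 23.

23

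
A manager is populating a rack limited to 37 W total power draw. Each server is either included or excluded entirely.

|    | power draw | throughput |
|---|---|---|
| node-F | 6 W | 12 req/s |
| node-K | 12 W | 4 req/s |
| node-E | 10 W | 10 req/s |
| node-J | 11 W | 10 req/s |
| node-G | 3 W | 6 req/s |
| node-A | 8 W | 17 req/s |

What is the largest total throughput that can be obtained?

49

node-F + node-E + node-J + node-A: power draw 6 + 10 + 11 + 8 = 35 ≤ 37, throughput 12 + 10 + 10 + 17 = 49.
node-F + node-E + node-G + node-A: power draw 6 + 10 + 3 + 8 = 27 ≤ 37, throughput 12 + 10 + 6 + 17 = 45.
Best is node-F, node-E, node-J, and node-A with total throughput 49.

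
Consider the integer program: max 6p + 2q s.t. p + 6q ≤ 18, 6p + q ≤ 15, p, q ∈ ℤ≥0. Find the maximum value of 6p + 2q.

The continuous relaxation peaks at (2.06, 2.66) with value 17.66; rounding to a feasible lattice point costs some objective.
(p,q)=(2,2): 1·2+6·2=14≤18, 6·2+1·2=14≤15, objective 16.
(p,q)=(2,1): 1·2+6·1=8≤18, 6·2+1·1=13≤15, objective 14.
The best lattice point is (2,2), giving 16.

16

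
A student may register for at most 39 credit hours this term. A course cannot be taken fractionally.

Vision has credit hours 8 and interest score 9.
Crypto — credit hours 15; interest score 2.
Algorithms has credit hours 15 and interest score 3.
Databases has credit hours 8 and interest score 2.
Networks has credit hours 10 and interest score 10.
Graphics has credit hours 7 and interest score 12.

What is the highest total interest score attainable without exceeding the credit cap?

33

Treat it as a binary knapsack problem.
Allowing fractional choices, the relaxed optimum would be about 34.2, but courses are indivisible.
Vision + Networks + Graphics: credit hours 8 + 10 + 7 = 25 ≤ 39, interest score 9 + 10 + 12 = 31.
Vision + Algorithms + Databases + Graphics: credit hours 8 + 15 + 8 + 7 = 38 ≤ 39, interest score 9 + 3 + 2 + 12 = 26.
Vision + Databases + Networks + Graphics: credit hours 8 + 8 + 10 + 7 = 33 ≤ 39, interest score 9 + 2 + 10 + 12 = 33.
Best is Vision, Databases, Networks, and Graphics with total interest score 33.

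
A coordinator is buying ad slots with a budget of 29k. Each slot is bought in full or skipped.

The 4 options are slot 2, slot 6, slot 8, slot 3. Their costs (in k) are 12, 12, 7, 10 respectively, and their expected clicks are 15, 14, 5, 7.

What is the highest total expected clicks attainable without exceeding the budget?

Allowing fractional choices, the relaxed optimum would be about 32.6, but ad slots are indivisible.
slot 2 + slot 6: cost 12 + 12 = 24 ≤ 29, expected clicks 15 + 14 = 29.
slot 2 + slot 8 + slot 3: cost 12 + 7 + 10 = 29 ≤ 29, expected clicks 15 + 5 + 7 = 27.
Best is slot 2 and slot 6 with total expected clicks 29.

29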